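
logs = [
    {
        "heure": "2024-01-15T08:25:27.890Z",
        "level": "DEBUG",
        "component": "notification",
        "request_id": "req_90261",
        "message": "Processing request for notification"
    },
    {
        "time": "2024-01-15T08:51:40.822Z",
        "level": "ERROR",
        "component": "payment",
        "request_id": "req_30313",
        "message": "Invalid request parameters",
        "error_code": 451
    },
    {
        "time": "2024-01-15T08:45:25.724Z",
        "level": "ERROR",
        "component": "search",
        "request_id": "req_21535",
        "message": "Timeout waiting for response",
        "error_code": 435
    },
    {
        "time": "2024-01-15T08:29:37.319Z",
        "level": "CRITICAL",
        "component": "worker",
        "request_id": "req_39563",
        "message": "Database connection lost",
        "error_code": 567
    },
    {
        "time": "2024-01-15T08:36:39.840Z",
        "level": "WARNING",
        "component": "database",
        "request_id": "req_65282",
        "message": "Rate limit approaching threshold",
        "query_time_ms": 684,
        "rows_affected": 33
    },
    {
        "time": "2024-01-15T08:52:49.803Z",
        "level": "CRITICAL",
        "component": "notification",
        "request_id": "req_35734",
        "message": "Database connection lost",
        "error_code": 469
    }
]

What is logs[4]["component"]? "database"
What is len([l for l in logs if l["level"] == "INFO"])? 0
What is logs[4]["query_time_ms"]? 684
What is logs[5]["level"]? "CRITICAL"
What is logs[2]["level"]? "ERROR"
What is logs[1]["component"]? "payment"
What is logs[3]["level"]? "CRITICAL"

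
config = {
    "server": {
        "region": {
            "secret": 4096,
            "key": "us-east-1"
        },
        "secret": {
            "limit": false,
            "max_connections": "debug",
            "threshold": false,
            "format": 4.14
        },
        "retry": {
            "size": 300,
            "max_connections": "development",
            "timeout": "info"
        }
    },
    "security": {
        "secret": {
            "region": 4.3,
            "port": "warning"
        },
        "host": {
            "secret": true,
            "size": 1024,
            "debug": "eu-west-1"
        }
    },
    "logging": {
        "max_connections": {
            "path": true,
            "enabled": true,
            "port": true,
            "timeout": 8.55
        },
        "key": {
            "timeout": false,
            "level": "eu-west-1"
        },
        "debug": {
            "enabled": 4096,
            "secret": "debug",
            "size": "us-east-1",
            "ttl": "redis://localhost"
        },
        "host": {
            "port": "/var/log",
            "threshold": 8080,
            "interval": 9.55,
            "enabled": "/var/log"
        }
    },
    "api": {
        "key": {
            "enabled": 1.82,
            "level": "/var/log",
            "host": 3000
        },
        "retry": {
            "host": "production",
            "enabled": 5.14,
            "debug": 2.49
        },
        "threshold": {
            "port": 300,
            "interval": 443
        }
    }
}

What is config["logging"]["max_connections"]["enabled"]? True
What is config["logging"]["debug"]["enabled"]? 4096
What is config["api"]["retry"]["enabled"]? 5.14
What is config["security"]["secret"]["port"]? "warning"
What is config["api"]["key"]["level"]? "/var/log"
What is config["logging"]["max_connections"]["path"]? True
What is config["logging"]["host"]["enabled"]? "/var/log"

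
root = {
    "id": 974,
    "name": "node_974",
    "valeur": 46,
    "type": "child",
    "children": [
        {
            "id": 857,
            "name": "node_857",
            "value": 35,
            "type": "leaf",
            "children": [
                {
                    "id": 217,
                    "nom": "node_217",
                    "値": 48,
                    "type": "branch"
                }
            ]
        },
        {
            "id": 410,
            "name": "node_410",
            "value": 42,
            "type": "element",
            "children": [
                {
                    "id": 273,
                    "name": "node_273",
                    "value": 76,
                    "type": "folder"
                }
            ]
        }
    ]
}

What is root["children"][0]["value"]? 35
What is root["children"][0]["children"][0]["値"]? 48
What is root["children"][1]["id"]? 410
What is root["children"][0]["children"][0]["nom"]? "node_217"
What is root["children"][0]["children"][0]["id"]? 217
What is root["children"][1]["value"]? 42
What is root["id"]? 974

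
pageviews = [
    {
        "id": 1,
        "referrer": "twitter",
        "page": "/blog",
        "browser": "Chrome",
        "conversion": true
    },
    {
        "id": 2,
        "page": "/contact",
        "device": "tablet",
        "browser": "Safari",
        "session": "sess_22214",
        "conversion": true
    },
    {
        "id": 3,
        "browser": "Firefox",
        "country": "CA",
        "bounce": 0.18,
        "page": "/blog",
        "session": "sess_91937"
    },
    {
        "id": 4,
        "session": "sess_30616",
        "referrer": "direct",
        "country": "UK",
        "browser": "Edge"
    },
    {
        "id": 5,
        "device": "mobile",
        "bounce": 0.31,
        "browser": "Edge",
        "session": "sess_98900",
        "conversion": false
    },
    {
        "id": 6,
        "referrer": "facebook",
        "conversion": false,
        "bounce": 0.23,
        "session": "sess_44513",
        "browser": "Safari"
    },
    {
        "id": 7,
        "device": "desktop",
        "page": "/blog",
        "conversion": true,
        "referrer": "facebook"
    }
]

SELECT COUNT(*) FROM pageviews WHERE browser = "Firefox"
1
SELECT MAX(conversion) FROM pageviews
True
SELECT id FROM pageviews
[1, 2, 3, 4, 5, 6, 7]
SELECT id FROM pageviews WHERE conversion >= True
[1, 2, 7]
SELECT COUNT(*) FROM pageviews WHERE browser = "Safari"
2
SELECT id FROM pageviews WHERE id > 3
[4, 5, 6, 7]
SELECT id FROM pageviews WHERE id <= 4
[1, 2, 3, 4]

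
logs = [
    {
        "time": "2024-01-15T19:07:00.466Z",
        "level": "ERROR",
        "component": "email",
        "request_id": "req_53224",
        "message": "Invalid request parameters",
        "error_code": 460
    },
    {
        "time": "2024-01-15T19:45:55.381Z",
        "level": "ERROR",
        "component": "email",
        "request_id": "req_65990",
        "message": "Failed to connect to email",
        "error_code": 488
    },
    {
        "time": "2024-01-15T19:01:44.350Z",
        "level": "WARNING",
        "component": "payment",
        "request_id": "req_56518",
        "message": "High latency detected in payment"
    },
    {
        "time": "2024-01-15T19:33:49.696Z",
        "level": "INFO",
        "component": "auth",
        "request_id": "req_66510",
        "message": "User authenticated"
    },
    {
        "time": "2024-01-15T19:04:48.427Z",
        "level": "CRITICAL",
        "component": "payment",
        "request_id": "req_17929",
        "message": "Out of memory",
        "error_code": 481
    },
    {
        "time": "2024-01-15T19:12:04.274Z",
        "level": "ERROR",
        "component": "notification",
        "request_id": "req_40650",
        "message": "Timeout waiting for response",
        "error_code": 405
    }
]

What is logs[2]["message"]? "High latency detected in payment"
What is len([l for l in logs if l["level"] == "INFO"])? 1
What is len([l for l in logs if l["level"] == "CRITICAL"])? 1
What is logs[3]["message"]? "User authenticated"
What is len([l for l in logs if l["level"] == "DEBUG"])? 0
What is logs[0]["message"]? "Invalid request parameters"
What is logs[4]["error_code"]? 481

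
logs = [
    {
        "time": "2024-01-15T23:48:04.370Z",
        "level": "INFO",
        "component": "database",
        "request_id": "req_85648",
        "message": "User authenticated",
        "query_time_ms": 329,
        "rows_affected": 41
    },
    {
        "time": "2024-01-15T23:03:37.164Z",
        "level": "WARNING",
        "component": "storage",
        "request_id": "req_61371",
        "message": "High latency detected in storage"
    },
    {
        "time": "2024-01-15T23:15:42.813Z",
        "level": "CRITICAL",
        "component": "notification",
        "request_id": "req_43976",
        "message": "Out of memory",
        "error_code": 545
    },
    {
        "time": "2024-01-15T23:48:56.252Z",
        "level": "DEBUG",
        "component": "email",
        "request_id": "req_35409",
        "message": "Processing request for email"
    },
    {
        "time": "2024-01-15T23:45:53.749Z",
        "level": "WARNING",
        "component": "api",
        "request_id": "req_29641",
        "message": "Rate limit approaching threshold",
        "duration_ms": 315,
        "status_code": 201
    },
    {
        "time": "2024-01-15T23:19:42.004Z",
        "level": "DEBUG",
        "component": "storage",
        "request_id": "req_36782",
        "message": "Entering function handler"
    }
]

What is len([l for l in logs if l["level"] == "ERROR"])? 0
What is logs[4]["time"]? "2024-01-15T23:45:53.749Z"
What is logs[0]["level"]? "INFO"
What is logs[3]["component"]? "email"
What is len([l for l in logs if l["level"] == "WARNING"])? 2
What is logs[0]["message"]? "User authenticated"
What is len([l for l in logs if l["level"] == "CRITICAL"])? 1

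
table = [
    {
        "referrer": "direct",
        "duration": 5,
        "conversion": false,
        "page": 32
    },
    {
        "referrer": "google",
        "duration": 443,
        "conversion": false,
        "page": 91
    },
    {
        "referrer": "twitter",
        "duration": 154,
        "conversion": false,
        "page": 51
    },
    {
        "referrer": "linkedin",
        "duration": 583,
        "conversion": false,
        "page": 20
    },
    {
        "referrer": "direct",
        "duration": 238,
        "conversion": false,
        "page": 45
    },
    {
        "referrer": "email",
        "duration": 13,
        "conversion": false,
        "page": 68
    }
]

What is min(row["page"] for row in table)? 20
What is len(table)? 6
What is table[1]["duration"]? 443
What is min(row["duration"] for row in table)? 5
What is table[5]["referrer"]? "email"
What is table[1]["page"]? 91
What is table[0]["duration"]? 5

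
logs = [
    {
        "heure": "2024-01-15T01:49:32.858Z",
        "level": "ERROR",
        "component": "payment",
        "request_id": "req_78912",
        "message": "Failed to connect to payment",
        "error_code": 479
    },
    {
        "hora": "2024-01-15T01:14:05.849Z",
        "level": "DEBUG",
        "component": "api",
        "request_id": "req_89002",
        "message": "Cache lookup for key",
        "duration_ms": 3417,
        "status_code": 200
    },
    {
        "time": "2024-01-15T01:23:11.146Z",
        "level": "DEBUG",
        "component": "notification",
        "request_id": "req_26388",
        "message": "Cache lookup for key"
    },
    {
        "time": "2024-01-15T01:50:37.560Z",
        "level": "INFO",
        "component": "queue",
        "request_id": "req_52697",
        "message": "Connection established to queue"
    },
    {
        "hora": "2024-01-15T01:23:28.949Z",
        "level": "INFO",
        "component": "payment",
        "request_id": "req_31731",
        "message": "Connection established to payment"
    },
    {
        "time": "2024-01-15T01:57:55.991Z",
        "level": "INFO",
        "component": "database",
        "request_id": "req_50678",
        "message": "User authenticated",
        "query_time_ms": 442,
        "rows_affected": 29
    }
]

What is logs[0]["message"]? "Failed to connect to payment"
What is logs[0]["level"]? "ERROR"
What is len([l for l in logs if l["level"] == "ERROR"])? 1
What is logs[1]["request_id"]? "req_89002"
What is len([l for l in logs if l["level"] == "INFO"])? 3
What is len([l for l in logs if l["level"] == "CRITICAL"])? 0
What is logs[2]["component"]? "notification"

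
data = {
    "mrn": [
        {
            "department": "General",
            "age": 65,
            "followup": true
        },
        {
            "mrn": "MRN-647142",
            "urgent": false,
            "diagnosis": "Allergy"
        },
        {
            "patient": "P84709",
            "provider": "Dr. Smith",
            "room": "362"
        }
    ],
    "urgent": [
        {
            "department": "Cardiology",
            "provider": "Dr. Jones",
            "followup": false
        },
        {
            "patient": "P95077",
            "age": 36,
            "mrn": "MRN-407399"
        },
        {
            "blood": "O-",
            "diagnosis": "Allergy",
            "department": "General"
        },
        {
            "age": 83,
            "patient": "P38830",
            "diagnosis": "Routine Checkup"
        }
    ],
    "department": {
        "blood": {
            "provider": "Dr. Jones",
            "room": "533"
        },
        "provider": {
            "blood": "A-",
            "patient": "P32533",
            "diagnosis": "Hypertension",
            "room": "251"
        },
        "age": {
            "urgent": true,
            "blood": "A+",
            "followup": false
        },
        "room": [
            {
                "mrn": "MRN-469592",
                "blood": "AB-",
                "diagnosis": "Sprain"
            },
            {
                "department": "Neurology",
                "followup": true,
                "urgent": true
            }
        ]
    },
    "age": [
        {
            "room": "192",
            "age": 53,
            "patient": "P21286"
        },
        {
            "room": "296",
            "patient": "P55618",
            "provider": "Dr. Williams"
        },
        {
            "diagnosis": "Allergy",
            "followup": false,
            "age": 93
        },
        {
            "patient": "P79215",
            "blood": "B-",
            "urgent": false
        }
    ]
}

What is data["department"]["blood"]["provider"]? "Dr. Jones"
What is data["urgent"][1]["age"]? 36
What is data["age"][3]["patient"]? "P79215"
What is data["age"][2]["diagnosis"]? "Allergy"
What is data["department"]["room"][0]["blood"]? "AB-"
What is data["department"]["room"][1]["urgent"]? True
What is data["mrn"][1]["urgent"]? False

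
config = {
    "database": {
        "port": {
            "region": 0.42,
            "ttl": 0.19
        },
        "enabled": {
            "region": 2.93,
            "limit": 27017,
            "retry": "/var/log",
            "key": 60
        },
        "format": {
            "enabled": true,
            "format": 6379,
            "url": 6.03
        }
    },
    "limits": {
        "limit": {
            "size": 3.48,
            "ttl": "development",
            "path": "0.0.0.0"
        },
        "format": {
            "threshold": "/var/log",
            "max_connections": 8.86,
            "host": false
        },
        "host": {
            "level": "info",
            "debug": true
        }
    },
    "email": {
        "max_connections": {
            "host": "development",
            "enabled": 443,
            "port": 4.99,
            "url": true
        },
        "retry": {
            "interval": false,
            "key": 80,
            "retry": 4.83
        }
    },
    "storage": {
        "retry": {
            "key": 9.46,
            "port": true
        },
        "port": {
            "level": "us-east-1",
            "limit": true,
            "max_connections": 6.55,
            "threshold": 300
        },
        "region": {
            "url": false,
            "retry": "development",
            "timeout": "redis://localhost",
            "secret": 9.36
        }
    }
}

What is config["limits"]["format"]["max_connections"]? 8.86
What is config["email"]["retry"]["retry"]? 4.83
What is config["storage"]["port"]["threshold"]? 300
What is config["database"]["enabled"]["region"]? 2.93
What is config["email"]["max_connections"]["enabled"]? 443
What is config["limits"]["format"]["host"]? False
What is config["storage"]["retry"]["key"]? 9.46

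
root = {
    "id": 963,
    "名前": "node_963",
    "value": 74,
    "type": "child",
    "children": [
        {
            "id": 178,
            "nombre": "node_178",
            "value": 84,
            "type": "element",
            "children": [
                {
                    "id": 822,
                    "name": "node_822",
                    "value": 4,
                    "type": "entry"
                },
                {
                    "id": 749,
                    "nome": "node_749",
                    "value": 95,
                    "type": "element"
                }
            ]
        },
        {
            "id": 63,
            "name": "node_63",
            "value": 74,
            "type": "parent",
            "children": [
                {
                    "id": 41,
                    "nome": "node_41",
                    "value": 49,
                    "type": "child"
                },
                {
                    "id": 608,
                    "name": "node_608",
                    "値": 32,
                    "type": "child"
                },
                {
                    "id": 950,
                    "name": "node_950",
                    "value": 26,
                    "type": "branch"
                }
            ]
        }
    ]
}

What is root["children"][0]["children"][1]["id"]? 749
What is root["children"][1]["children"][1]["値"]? 32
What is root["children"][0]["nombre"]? "node_178"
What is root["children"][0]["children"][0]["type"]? "entry"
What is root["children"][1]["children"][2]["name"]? "node_950"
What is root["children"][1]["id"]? 63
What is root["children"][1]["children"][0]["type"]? "child"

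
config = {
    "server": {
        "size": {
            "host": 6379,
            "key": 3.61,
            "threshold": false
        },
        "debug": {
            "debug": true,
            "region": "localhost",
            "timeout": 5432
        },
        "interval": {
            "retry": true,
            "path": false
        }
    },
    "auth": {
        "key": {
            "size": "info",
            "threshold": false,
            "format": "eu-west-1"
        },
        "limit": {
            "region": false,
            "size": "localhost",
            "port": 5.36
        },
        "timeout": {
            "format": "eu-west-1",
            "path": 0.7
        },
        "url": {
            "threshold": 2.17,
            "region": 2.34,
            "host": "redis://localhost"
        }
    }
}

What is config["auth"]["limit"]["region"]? False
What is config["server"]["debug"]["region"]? "localhost"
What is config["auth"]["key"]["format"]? "eu-west-1"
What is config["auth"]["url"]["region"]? 2.34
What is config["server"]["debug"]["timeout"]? 5432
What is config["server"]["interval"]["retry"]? True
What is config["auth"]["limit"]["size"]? "localhost"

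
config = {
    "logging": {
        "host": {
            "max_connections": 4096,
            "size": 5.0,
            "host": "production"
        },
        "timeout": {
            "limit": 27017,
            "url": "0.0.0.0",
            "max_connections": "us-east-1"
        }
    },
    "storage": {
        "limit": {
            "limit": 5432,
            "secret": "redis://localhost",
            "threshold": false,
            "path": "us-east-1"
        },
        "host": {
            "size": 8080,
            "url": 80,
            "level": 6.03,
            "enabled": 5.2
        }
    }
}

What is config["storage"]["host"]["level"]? 6.03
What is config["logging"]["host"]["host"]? "production"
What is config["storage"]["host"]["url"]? 80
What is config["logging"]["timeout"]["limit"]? 27017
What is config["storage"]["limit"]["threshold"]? False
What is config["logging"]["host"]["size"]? 5.0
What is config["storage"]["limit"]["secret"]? "redis://localhost"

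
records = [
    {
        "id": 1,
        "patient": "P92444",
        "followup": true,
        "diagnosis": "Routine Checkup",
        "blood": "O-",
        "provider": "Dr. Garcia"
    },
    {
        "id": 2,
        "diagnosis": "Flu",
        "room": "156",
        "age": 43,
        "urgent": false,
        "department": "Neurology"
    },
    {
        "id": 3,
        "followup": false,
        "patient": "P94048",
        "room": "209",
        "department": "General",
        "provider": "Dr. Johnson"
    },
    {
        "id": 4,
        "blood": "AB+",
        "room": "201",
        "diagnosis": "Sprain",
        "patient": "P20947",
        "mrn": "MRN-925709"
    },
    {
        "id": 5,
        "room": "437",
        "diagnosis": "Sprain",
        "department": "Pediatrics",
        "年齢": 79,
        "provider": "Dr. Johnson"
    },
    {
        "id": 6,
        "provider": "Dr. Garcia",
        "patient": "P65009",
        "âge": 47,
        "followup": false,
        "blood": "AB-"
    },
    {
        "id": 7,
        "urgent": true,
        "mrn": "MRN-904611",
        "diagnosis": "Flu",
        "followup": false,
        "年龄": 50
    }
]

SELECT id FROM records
[1, 2, 3, 4, 5, 6, 7]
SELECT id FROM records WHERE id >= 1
[1, 2, 3, 4, 5, 6, 7]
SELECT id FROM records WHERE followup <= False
[3, 6, 7]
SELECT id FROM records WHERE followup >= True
[1]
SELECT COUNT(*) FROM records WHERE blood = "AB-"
1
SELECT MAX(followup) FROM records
True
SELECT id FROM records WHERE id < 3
[1, 2]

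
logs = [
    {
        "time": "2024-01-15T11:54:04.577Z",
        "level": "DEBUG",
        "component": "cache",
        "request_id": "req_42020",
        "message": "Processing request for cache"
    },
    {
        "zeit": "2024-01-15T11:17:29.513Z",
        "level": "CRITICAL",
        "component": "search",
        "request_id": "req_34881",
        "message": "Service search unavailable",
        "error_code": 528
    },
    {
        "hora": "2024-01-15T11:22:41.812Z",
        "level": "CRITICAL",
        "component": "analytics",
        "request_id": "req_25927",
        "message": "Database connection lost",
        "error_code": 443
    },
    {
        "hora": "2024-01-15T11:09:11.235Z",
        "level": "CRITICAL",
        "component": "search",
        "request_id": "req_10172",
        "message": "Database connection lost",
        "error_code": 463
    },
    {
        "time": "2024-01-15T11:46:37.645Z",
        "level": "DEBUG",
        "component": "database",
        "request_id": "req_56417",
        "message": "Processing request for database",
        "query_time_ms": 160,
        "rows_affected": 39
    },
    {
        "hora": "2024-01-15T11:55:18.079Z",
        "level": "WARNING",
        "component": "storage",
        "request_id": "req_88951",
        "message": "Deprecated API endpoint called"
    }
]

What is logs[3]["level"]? "CRITICAL"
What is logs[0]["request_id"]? "req_42020"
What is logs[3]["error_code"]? 463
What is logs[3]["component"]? "search"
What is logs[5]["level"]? "WARNING"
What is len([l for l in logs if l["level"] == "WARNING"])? 1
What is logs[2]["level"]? "CRITICAL"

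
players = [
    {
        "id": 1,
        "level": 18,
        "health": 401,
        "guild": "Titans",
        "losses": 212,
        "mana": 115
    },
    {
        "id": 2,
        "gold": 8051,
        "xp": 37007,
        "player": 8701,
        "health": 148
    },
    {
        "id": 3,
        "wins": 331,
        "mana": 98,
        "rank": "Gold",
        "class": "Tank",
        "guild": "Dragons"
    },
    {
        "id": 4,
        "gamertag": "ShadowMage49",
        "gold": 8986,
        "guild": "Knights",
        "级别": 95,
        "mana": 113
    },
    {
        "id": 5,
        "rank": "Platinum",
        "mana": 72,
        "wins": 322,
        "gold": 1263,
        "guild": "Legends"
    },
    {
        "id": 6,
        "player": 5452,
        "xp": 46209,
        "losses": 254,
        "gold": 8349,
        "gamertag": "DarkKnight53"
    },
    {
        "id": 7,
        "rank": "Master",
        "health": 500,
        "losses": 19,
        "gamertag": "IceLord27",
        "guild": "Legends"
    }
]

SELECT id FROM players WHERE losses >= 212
[1, 6]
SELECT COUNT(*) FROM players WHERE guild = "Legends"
2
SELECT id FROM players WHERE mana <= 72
[5]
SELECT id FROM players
[1, 2, 3, 4, 5, 6, 7]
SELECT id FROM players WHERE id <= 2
[1, 2]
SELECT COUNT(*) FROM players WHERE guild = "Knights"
1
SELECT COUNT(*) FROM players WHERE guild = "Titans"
1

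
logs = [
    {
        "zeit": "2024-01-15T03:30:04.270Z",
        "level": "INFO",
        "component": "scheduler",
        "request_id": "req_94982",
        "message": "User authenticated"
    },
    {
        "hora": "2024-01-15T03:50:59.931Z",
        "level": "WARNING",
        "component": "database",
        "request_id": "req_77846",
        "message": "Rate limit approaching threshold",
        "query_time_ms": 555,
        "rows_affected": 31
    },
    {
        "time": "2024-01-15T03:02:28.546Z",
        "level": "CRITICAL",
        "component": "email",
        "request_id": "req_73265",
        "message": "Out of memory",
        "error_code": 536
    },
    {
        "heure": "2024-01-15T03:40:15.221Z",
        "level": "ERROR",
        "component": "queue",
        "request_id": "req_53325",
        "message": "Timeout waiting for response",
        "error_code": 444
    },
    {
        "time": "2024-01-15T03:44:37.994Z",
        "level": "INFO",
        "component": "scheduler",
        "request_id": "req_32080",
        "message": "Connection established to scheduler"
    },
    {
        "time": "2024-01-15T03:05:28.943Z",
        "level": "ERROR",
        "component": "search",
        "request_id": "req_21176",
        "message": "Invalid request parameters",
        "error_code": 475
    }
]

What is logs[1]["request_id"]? "req_77846"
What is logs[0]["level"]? "INFO"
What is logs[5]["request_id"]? "req_21176"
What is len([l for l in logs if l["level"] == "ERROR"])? 2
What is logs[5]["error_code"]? 475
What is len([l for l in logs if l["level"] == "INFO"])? 2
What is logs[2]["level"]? "CRITICAL"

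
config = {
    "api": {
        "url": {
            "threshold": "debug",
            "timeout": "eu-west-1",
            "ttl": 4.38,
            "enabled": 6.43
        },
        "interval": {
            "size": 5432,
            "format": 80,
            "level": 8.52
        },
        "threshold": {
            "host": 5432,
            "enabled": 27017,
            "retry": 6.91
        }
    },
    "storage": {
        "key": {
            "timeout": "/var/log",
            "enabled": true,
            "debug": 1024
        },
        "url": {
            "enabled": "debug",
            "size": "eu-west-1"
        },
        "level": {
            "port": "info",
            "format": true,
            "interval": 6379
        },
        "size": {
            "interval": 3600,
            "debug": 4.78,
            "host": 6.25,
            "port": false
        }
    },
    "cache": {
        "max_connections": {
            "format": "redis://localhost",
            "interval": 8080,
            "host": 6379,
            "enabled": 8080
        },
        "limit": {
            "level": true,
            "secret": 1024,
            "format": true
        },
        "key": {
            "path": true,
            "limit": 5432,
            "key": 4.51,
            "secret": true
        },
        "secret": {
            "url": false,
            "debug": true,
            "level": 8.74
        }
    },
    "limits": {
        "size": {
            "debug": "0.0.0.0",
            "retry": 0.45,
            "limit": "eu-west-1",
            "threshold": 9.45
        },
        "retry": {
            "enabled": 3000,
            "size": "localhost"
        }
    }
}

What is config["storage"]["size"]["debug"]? 4.78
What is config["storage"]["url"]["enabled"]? "debug"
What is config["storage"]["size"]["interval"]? 3600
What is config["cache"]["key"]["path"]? True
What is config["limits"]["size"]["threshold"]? 9.45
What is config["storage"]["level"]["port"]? "info"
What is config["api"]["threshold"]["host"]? 5432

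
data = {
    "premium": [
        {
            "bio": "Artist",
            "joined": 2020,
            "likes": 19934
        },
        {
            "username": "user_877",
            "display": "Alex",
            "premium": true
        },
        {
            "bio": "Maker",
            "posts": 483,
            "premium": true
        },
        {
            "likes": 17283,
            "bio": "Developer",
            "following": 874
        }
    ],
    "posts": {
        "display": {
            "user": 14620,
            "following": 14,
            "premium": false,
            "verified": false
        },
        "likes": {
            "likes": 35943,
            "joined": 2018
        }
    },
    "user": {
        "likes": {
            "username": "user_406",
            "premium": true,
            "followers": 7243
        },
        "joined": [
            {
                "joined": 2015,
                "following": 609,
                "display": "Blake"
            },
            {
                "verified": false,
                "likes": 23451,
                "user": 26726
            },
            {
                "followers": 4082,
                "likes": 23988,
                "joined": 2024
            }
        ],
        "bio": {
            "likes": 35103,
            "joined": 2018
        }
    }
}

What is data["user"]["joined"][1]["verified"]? False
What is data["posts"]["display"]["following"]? 14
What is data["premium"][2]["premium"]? True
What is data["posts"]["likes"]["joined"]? 2018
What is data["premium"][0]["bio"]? "Artist"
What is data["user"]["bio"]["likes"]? 35103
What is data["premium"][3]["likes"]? 17283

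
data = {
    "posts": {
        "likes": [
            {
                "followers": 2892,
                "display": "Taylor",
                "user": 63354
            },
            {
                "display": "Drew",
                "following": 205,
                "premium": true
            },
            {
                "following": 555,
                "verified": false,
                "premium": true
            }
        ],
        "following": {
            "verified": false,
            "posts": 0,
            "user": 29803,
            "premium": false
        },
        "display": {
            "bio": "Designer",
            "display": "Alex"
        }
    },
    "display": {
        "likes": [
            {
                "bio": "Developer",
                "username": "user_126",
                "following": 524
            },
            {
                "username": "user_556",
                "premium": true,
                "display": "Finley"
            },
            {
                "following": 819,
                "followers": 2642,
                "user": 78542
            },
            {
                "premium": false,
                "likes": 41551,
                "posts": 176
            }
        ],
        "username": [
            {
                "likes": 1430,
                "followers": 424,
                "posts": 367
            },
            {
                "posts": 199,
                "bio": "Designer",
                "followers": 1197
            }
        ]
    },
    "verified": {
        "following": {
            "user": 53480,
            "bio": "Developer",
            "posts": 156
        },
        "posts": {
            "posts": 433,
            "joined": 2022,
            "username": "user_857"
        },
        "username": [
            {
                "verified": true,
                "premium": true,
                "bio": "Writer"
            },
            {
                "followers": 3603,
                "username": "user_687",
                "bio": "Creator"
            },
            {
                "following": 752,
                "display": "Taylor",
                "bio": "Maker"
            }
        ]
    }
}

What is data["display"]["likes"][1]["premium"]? True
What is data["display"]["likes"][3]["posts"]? 176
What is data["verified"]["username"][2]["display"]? "Taylor"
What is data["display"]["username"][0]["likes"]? 1430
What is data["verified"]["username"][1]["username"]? "user_687"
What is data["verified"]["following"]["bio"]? "Developer"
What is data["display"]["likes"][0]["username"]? "user_126"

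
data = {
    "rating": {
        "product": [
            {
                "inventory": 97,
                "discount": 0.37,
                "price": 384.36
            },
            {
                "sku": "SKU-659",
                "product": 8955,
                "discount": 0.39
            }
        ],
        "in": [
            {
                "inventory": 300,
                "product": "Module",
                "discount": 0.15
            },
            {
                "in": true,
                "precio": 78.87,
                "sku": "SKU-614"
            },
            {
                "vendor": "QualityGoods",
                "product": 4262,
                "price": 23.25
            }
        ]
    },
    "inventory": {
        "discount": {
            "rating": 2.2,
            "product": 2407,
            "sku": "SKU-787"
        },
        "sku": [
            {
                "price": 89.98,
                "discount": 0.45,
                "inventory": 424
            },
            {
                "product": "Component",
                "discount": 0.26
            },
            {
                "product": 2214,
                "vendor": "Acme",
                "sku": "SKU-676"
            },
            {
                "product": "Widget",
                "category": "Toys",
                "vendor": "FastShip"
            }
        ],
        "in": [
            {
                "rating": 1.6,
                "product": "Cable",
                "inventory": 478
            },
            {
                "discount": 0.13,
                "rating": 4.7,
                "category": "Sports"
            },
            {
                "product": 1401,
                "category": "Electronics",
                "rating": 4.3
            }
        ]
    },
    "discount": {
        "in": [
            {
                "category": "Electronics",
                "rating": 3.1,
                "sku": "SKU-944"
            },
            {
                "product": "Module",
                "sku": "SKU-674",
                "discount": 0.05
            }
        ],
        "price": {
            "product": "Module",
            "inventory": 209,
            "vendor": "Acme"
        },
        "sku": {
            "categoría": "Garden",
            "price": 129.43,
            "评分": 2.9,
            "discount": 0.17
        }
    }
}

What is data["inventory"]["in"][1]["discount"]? 0.13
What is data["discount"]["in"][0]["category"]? "Electronics"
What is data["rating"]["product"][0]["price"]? 384.36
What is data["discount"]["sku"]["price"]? 129.43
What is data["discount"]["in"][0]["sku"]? "SKU-944"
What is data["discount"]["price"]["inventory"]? 209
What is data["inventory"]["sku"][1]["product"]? "Component"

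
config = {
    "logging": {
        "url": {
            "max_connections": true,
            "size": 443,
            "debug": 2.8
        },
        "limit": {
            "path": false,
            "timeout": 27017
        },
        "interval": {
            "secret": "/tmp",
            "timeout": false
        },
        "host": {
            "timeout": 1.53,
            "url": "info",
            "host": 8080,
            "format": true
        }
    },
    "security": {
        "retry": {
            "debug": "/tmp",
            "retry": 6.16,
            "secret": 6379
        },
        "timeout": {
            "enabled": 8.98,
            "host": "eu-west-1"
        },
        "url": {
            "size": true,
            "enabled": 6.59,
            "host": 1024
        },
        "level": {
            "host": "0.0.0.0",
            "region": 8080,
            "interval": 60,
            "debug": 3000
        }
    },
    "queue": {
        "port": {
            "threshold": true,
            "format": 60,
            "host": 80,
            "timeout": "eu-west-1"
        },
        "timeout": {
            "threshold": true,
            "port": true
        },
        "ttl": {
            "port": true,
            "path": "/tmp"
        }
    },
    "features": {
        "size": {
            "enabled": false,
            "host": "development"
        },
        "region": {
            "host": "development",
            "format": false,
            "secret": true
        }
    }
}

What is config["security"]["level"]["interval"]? 60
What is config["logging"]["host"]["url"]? "info"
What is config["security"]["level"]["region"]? 8080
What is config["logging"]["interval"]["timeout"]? False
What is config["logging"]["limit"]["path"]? False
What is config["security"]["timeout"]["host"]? "eu-west-1"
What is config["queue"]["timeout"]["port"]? True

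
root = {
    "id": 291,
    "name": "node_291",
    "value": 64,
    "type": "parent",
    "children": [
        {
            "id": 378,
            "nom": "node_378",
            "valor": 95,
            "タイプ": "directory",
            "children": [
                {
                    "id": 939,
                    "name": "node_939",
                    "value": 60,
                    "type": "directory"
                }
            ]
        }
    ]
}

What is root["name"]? "node_291"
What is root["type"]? "parent"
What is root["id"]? 291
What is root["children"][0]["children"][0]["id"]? 939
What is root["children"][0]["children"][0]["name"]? "node_939"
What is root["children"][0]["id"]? 378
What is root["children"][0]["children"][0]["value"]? 60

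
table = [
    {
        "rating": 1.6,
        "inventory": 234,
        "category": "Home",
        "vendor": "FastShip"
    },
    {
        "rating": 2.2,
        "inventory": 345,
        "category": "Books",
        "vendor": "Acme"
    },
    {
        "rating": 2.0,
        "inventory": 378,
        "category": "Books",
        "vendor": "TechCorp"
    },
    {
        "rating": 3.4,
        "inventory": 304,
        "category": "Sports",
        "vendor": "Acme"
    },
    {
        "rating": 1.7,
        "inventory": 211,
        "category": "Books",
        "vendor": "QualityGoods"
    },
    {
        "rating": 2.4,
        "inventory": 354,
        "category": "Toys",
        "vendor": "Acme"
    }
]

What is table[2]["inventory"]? 378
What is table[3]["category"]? "Sports"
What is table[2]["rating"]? 2.0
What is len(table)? 6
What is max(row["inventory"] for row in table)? 378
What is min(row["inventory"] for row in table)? 211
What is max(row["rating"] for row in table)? 3.4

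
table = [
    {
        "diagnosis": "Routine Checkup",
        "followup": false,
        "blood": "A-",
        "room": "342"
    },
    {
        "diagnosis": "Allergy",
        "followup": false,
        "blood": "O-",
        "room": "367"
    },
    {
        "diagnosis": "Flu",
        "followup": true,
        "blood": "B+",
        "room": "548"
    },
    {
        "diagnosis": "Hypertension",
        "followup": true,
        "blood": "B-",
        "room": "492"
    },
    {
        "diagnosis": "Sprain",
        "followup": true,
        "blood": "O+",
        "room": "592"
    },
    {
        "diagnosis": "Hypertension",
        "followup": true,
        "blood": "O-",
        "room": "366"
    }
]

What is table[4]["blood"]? "O+"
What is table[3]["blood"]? "B-"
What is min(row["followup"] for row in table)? False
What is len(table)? 6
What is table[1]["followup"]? False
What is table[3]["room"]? "492"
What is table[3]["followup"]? True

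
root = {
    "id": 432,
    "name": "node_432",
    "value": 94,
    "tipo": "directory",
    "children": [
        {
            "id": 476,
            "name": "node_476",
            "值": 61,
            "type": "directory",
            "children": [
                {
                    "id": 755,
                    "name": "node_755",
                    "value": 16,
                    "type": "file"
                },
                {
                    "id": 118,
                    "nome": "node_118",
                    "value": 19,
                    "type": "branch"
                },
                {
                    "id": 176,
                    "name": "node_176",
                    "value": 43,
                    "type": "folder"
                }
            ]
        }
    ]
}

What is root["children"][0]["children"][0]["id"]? 755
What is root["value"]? 94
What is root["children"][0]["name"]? "node_476"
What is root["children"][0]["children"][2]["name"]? "node_176"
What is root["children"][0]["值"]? 61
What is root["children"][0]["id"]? 476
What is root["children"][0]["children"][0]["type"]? "file"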